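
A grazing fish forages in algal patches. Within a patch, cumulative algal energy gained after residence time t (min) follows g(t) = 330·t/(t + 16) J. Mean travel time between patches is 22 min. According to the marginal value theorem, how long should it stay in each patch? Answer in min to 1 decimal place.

18.8 min

By the marginal value theorem, leave when the instantaneous gain rate g'(t) equals the habitat-wide average g(t)/(T + t).
g'(t) = 330·16/(t + 16)². Setting 330·16/(t+16)² = 330t/[(t+16)(22+t)] gives 16(22+t) = t(t+16), so t² = 16×22 = 352.
t* = √352 = 18.76 min.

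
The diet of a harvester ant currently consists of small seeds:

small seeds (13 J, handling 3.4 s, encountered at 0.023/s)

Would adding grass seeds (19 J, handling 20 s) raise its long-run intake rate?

Yes

On small seeds alone, R = ΣλE/(1+Σλh) = 0.299/1.078 = 0.2773 J/s.
Profitability of grass seeds: 19/20 = 0.95 J/s.
0.95 > 0.2773, so adding grass seeds raises the average — include it.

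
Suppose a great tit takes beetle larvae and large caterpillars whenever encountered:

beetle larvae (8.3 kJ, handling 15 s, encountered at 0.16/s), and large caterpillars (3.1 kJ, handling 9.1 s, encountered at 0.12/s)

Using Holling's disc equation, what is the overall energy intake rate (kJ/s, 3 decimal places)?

R = (0.16×8.3 + 0.12×3.1) / (1 + 0.16×15 + 0.12×9.1) = 1.7/4.492 = 0.3785 kJ/s.

0.378 kJ/s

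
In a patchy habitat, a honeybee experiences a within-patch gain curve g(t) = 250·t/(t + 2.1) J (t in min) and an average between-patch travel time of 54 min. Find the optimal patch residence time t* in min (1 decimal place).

By the marginal value theorem, leave when the instantaneous gain rate g'(t) equals the habitat-wide average g(t)/(T + t).
g'(t) = 250·2.1/(t + 2.1)². Setting 250·2.1/(t+2.1)² = 250t/[(t+2.1)(54+t)] gives 2.1(54+t) = t(t+2.1), so t² = 2.1×54 = 113.4.
t* = √113.4 = 10.65 min.

10.6 min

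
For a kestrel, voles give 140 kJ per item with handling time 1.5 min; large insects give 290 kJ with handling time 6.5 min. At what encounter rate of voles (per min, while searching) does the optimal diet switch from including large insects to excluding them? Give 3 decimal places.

0.611 per min

The zero-one rule: include large insects iff E₂/h₂ > λE₁/(1+λh₁). Equality gives the switch point.
λE₁h₂ = E₂ + λE₂h₁ ⇒ λ = E₂/(E₁h₂ − E₂h₁) = 290/(910 − 435) = 0.6105 per min.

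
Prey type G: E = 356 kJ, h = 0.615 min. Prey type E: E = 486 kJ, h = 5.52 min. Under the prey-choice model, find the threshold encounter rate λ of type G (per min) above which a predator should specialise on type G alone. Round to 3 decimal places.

At the threshold, the rate on type G alone equals the profitability of type E: λ·356/(1 + λ·0.615) = 486/5.52 = 88.04.
Rearranging, λ(356 − 88.04×0.615) = 88.04, so λ = 88.04/301.9 = 0.2917 per min.

0.292 per min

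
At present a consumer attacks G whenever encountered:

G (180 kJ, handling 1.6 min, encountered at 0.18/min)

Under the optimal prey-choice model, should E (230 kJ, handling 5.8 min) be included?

On G alone, R = ΣλE/(1+Σλh) = 32.4/1.288 = 25.16 kJ/min.
Profitability of E: 230/5.8 = 39.66 kJ/min.
Since 39.66 > R, including E increases the long-run rate.

Yes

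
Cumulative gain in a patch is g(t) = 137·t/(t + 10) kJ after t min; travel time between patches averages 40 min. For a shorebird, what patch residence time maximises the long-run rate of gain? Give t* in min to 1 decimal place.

20.0 min

By the marginal value theorem, leave when the instantaneous gain rate g'(t) equals the habitat-wide average g(t)/(T + t).
g'(t) = 137·10/(t + 10)². Setting 137·10/(t+10)² = 137t/[(t+10)(40+t)] gives 10(40+t) = t(t+10), so t² = 10×40 = 400.
t* = √400 = 20 min.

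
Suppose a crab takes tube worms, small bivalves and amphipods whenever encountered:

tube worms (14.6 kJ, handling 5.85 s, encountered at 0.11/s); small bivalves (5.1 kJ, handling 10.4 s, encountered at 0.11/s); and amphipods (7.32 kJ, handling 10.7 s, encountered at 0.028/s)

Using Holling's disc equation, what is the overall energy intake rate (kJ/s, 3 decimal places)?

R = (0.11×14.6 + 0.11×5.1 + 0.028×7.32) / (1 + 0.11×5.85 + 0.11×10.4 + 0.028×10.7) = 2.372/3.087 = 0.7683 kJ/s.

0.768 kJ/s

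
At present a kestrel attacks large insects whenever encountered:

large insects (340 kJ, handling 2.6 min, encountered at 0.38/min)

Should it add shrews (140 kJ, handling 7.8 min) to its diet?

No

Current rate: (0.38×340)/(1 + 0.38×2.6) = 64.99 kJ/min.
shrews: E/h = 140/7.8 = 17.95 kJ/min.
Since 17.95 < R, time spent handling shrews is better spent searching.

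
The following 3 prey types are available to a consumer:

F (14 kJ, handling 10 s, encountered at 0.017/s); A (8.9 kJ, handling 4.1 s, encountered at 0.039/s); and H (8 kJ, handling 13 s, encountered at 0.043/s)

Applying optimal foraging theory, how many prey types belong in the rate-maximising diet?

E/h in descending order: A 2.17, F 1.4, H 0.615 kJ/s. The optimal diet is the largest prefix of this list for which every included type satisfies E_i/h_i > R on the types above it.
Rate on top 1: 0.2992. F: 1.4 > 0.2992 → include.
Rate on top 2: 0.44. H: 0.615 > 0.44 → include.
Optimal diet: A, F, H — 3 of 3 types.

3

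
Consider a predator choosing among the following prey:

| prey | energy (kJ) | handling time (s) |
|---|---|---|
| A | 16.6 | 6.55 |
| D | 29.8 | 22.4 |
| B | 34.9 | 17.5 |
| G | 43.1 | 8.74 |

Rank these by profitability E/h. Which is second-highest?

Profitability E/h (kJ/s): A = 16.6/6.55 = 2.53, D = 29.8/22.4 = 1.33, B = 34.9/17.5 = 1.99, G = 43.1/8.74 = 4.93.
Ranked: G > A > B > D.

A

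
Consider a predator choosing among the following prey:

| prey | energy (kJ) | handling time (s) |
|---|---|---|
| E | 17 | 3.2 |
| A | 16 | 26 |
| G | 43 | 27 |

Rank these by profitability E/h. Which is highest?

E

Profitability E/h (kJ/s): E = 17/3.2 = 5.31, A = 16/26 = 0.615, G = 43/27 = 1.59.
Ranked: E > G > A.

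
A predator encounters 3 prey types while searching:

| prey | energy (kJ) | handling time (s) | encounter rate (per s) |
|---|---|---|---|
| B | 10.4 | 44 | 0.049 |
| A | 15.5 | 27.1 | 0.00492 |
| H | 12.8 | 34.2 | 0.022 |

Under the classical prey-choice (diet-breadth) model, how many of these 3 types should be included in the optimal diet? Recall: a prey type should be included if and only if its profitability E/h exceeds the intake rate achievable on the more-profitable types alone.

3

E/h in descending order: A 0.572, H 0.374, B 0.236 kJ/s. The optimal diet is the largest prefix of this list for which every included type satisfies E_i/h_i > R on the types above it.
Rate on top 1: 0.06729. H: 0.374 > 0.06729 → include.
Rate on top 2: 0.1898. B: 0.236 > 0.1898 → include.
Optimal diet: A, H, B — 3 of 3 types.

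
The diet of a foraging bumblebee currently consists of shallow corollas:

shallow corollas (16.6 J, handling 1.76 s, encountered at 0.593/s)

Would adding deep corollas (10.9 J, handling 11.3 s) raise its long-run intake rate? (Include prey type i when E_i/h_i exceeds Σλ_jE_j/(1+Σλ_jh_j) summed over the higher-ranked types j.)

No

On shallow corollas alone, R = ΣλE/(1+Σλh) = 9.844/2.044 = 4.817 J/s.
deep corollas: E/h = 10.9/11.3 = 0.9646 J/s.
0.9646 < 4.817, so adding deep corollas would lower the average — exclude it.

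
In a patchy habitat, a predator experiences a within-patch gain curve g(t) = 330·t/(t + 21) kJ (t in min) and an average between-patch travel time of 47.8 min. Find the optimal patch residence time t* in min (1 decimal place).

31.7 min

Maximise g(t)/(T+t): set derivative to zero → g'(t)(T+t) = g(t).
g'(t) = 330·21/(t + 21)². Setting 330·21/(t+21)² = 330t/[(t+21)(47.8+t)] gives 21(47.8+t) = t(t+21), so t² = 21×47.8 = 1004.
t* = √1004 = 31.68 min.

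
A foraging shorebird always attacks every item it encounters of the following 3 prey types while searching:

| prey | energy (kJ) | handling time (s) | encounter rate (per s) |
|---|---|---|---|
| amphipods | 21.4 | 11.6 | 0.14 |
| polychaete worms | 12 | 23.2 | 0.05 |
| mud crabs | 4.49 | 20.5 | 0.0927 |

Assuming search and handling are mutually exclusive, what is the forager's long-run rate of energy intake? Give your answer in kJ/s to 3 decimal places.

R = Σλ_iE_i / (1 + Σλ_ih_i)
Numerator: 0.14×21.4 + 0.05×12 + 0.0927×4.49 = 4.012
Denominator: 1 + 0.14×11.6 + 0.05×23.2 + 0.0927×20.5 = 5.684
R = 4.012/5.684 = 0.7058 kJ/s

0.706 kJ/s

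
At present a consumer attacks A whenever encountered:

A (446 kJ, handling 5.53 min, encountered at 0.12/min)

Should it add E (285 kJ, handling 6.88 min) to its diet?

On A alone, R = ΣλE/(1+Σλh) = 53.52/1.664 = 32.17 kJ/min.
E: E/h = 285/6.88 = 41.42 kJ/min.
41.42 > 32.17, so adding E raises the average — include it.

Yes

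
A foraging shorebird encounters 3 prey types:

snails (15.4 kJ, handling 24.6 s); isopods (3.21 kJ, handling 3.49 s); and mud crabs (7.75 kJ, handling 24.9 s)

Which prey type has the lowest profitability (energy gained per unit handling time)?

Profitability E/h (kJ/s): snails = 15.4/24.6 = 0.626, isopods = 3.21/3.49 = 0.92, mud crabs = 7.75/24.9 = 0.311.
Ranked: isopods > snails > mud crabs.

mud crabs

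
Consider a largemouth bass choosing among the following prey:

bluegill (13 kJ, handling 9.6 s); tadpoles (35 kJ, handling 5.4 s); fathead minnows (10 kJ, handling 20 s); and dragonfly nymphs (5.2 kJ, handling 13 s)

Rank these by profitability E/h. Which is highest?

tadpoles

Profitability E/h (kJ/s): bluegill = 13/9.6 = 1.35, tadpoles = 35/5.4 = 6.48, fathead minnows = 10/20 = 0.5, dragonfly nymphs = 5.2/13 = 0.4.
Ranked: tadpoles > bluegill > fathead minnows > dragonfly nymphs.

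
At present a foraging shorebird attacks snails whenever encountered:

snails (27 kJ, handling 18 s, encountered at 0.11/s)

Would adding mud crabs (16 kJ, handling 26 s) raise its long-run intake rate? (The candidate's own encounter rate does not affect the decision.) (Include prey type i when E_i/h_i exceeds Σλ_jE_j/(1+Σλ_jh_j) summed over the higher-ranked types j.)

Intake rate on the current diet: R = (0.11×27) / (1 + 0.11×18) = 2.97/2.98 = 0.9966 kJ/s.
mud crabs: E/h = 16/26 = 0.6154 kJ/s.
0.6154 < 0.9966, so adding mud crabs would lower the average — exclude it.

No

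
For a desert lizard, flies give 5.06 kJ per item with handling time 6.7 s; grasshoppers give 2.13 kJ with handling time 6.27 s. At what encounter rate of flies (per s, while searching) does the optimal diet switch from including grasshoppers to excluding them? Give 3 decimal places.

0.122 per s

At the threshold, the rate on flies alone equals the profitability of grasshoppers: λ·5.06/(1 + λ·6.7) = 2.13/6.27 = 0.3397.
Rearranging, λ(5.06 − 0.3397×6.7) = 0.3397, so λ = 0.3397/2.784 = 0.122 per s.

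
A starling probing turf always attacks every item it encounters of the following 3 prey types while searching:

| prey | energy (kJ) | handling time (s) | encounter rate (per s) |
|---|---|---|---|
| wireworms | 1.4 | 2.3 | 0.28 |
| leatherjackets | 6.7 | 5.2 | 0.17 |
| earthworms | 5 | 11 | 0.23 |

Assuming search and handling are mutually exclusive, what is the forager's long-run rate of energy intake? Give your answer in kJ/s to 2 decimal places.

0.53 kJ/s

Energy encountered per unit search time: 0.28×1.4 + 0.17×6.7 + 0.23×5 = 2.681 kJ/s.
Handling time per unit search time: 0.28×2.3 + 0.17×5.2 + 0.23×11 = 4.058.
Rate = 2.681/(1 + 4.058) = 0.5301 kJ/s.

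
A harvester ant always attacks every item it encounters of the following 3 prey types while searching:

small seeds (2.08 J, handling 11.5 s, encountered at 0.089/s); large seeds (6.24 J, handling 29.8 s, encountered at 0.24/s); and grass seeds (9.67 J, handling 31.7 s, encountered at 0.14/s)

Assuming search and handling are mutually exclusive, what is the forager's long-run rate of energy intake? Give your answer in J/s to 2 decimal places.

0.22 J/s

R = Σλ_iE_i / (1 + Σλ_ih_i)
Numerator: 0.089×2.08 + 0.24×6.24 + 0.14×9.67 = 3.037
Denominator: 1 + 0.089×11.5 + 0.24×29.8 + 0.14×31.7 = 13.61
R = 3.037/13.61 = 0.2231 J/s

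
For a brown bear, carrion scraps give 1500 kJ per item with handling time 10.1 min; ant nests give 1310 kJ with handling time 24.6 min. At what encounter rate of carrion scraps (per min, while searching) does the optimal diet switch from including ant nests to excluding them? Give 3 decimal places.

0.055 per min

The zero-one rule: include ant nests iff E₂/h₂ > λE₁/(1+λh₁). Equality gives the switch point.
λE₁h₂ = E₂ + λE₂h₁ ⇒ λ = E₂/(E₁h₂ − E₂h₁) = 1310/(3.69e+04 − 1.323e+04) = 0.05535 per min.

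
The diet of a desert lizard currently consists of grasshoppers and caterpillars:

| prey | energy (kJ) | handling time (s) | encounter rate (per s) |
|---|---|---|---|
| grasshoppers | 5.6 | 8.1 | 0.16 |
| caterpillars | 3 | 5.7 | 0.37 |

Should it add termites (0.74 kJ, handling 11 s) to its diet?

No

On grasshoppers and caterpillars alone, R = ΣλE/(1+Σλh) = 2.006/4.405 = 0.4554 kJ/s.
Profitability of termites: 0.74/11 = 0.06727 kJ/s.
Since 0.06727 < R, time spent handling termites is better spent searching.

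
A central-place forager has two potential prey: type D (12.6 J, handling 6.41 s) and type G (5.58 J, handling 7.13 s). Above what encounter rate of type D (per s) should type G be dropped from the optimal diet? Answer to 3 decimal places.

The zero-one rule: include type G iff E₂/h₂ > λE₁/(1+λh₁). Equality gives the switch point.
λE₁h₂ = E₂ + λE₂h₁ ⇒ λ = E₂/(E₁h₂ − E₂h₁) = 5.58/(89.84 − 35.77) = 0.1032 per s.

0.103 per s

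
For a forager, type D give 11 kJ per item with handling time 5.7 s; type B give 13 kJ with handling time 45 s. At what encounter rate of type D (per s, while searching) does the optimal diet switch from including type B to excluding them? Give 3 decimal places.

The zero-one rule: include type B iff E₂/h₂ > λE₁/(1+λh₁). Equality gives the switch point.
λE₁h₂ = E₂ + λE₂h₁ ⇒ λ = E₂/(E₁h₂ − E₂h₁) = 13/(495 − 74.1) = 0.03089 per s.

0.031 per s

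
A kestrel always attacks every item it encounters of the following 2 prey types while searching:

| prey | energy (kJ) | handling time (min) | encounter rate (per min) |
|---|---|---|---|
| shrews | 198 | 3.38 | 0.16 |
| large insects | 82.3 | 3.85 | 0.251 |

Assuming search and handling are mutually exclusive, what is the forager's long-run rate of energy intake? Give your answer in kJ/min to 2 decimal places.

20.88 kJ/min

R = Σλ_iE_i / (1 + Σλ_ih_i)
Numerator: 0.16×198 + 0.251×82.3 = 52.34
Denominator: 1 + 0.16×3.38 + 0.251×3.85 = 2.507
R = 52.34/2.507 = 20.88 kJ/min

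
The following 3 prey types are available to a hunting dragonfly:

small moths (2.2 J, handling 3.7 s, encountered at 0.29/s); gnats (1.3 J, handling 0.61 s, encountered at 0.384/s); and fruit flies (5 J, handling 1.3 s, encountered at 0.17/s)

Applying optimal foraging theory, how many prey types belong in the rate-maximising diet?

2

E/h in descending order: fruit flies 3.85, gnats 2.13, small moths 0.595 J/s. The optimal diet is the largest prefix of this list for which every included type satisfies E_i/h_i > R on the types above it.
Rate on top 1: 0.6962. gnats: 2.13 > 0.6962 → include.
Rate on top 2: 0.9271. small moths: 0.595 < 0.9271 → exclude; stop.
Optimal diet: fruit flies, gnats — 2 of 3 types.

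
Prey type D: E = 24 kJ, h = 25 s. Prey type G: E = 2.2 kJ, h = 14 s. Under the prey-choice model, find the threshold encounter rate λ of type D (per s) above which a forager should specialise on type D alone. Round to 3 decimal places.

Drop type G once their profitability E₂/h₂ falls below the rate achievable on type D alone: E₂/h₂ = λE₁/(1 + λh₁).
Solve for λ: λE₁h₂ = E₂(1 + λh₁) → λ(E₁h₂ − E₂h₁) = E₂ → λ = E₂/(E₁h₂ − E₂h₁).
λ = 2.2/(24×14 − 2.2×25) = 2.2/281 = 0.007829 per s.

0.008 per s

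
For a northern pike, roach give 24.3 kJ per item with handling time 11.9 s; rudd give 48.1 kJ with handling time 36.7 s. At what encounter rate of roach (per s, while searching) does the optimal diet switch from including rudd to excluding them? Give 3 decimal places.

The zero-one rule: include rudd iff E₂/h₂ > λE₁/(1+λh₁). Equality gives the switch point.
λE₁h₂ = E₂ + λE₂h₁ ⇒ λ = E₂/(E₁h₂ − E₂h₁) = 48.1/(891.8 − 572.4) = 0.1506 per s.

0.151 per s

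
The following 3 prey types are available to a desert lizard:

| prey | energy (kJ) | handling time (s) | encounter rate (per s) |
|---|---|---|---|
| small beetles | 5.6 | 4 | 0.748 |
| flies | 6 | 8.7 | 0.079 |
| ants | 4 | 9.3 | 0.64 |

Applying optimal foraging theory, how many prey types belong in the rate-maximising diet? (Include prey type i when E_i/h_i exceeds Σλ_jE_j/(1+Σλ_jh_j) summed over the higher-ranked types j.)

E/h in descending order: small beetles 1.4, flies 0.69, ants 0.43 kJ/s. The optimal diet is the largest prefix of this list for which every included type satisfies E_i/h_i > R on the types above it.
Rate on top 1: 1.049. flies: 0.69 < 1.049 → exclude; stop.
Optimal diet: small beetles — 1 of 3 types.

1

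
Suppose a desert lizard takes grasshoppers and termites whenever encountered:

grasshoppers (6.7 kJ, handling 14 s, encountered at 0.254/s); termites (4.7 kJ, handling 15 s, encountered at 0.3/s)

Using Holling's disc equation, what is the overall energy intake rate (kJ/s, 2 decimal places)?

Energy encountered per unit search time: 0.254×6.7 + 0.3×4.7 = 3.112 kJ/s.
Handling time per unit search time: 0.254×14 + 0.3×15 = 8.056.
Rate = 3.112/(1 + 8.056) = 0.3436 kJ/s.

0.34 kJ/s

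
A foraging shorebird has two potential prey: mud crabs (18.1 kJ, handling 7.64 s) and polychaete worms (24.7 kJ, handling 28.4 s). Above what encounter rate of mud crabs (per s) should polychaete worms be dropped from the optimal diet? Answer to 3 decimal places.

0.076 per s

At the threshold, the rate on mud crabs alone equals the profitability of polychaete worms: λ·18.1/(1 + λ·7.64) = 24.7/28.4 = 0.8697.
Rearranging, λ(18.1 − 0.8697×7.64) = 0.8697, so λ = 0.8697/11.46 = 0.07592 per s.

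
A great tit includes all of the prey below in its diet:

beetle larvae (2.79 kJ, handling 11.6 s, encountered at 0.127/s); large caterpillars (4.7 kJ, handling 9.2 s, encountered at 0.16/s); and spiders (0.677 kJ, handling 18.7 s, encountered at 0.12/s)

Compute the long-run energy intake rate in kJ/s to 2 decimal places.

R = (0.127×2.79 + 0.16×4.7 + 0.12×0.677) / (1 + 0.127×11.6 + 0.16×9.2 + 0.12×18.7) = 1.188/6.189 = 0.1919 kJ/s.

0.19 kJ/s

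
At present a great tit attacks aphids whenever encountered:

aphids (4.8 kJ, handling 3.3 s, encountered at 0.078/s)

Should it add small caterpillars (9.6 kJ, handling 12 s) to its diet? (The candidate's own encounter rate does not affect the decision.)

Yes

On aphids alone, R = ΣλE/(1+Σλh) = 0.3744/1.257 = 0.2978 kJ/s.
Profitability of small caterpillars: 9.6/12 = 0.8 kJ/s.
0.8 > 0.2978, so adding small caterpillars raises the average — include it.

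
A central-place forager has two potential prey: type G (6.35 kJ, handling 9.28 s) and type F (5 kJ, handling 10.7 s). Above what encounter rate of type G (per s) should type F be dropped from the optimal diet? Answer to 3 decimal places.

Drop type F once their profitability E₂/h₂ falls below the rate achievable on type G alone: E₂/h₂ = λE₁/(1 + λh₁).
Solve for λ: λE₁h₂ = E₂(1 + λh₁) → λ(E₁h₂ − E₂h₁) = E₂ → λ = E₂/(E₁h₂ − E₂h₁).
λ = 5/(6.35×10.7 − 5×9.28) = 5/21.54 = 0.2321 per s.

0.232 per s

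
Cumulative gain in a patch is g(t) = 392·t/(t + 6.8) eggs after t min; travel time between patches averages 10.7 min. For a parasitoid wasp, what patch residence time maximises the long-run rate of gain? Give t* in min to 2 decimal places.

8.53 min

Maximise g(t)/(T+t): set derivative to zero → g'(t)(T+t) = g(t).
g'(t) = 392·6.8/(t + 6.8)². Setting 392·6.8/(t+6.8)² = 392t/[(t+6.8)(10.7+t)] gives 6.8(10.7+t) = t(t+6.8), so t² = 6.8×10.7 = 72.76.
t* = √72.76 = 8.53 min.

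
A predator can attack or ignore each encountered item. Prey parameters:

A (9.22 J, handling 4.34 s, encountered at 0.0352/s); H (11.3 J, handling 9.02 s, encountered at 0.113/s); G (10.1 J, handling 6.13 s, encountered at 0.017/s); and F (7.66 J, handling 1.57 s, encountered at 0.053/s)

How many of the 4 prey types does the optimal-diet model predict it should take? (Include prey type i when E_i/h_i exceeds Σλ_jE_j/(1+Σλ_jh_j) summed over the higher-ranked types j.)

4

Profitabilities (E/h, J/s): F 4.88, A 2.12, G 1.65, H 1.25. Add prey in this order while the next type's profitability exceeds the intake rate on those already taken.
Rate on top 1: 0.3748. A: 2.12 > 0.3748 → include.
Rate on top 2: 0.591. G: 1.65 > 0.591 → include.
Rate on top 3: 0.6732. H: 1.25 > 0.6732 → include.
Optimal diet: F, A, G, H — 4 of 4 types.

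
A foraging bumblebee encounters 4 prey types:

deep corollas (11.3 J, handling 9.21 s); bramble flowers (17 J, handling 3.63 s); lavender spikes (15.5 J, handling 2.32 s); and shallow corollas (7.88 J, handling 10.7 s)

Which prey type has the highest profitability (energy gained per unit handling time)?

In descending order of E/h:
lavender spikes: 15.5/2.32 = 6.68 J/s
bramble flowers: 17/3.63 = 4.68 J/s
deep corollas: 11.3/9.21 = 1.23 J/s
shallow corollas: 7.88/10.7 = 0.736 J/s

lavender spikes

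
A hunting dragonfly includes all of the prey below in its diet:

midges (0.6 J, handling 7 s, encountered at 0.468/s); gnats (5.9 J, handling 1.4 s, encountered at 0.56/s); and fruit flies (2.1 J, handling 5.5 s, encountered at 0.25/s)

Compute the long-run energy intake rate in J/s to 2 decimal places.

R = Σλ_iE_i / (1 + Σλ_ih_i)
Numerator: 0.468×0.6 + 0.56×5.9 + 0.25×2.1 = 4.11
Denominator: 1 + 0.468×7 + 0.56×1.4 + 0.25×5.5 = 6.435
R = 4.11/6.435 = 0.6387 J/s

0.64 J/s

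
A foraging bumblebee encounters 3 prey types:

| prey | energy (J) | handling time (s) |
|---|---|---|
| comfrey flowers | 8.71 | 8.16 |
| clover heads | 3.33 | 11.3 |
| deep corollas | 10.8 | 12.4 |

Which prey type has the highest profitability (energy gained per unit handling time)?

comfrey flowers

Profitability E/h (J/s): comfrey flowers = 8.71/8.16 = 1.07, clover heads = 3.33/11.3 = 0.295, deep corollas = 10.8/12.4 = 0.871.
Ranked: comfrey flowers > deep corollas > clover heads.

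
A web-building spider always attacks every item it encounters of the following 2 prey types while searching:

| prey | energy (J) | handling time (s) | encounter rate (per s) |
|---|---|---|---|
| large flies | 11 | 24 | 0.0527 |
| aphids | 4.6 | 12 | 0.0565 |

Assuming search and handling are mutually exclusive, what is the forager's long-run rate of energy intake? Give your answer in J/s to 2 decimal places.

Energy encountered per unit search time: 0.0527×11 + 0.0565×4.6 = 0.8396 J/s.
Handling time per unit search time: 0.0527×24 + 0.0565×12 = 1.943.
Rate = 0.8396/(1 + 1.943) = 0.2853 J/s.

0.29 J/s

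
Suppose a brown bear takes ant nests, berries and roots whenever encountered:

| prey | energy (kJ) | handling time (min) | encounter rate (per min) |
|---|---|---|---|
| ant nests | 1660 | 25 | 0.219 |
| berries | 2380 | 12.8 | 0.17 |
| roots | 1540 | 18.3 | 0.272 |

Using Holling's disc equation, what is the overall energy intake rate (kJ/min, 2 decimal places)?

87.10 kJ/min

R = (0.219×1660 + 0.17×2380 + 0.272×1540) / (1 + 0.219×25 + 0.17×12.8 + 0.272×18.3) = 1187/13.63 = 87.1 kJ/min.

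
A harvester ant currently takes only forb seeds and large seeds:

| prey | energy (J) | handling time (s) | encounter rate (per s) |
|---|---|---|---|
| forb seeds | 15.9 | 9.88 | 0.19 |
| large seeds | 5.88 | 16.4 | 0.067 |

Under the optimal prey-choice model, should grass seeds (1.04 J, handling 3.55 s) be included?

On forb seeds and large seeds alone, R = ΣλE/(1+Σλh) = 3.415/3.976 = 0.8589 J/s.
Profitability of grass seeds: 1.04/3.55 = 0.293 J/s.
Since 0.293 < R, time spent handling grass seeds is better spent searching.

No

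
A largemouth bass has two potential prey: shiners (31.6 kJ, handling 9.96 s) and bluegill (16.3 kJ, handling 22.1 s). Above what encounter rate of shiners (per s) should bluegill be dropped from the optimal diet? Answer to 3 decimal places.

Drop bluegill once their profitability E₂/h₂ falls below the rate achievable on shiners alone: E₂/h₂ = λE₁/(1 + λh₁).
Solve for λ: λE₁h₂ = E₂(1 + λh₁) → λ(E₁h₂ − E₂h₁) = E₂ → λ = E₂/(E₁h₂ − E₂h₁).
λ = 16.3/(31.6×22.1 − 16.3×9.96) = 16.3/536 = 0.03041 per s.

0.030 per s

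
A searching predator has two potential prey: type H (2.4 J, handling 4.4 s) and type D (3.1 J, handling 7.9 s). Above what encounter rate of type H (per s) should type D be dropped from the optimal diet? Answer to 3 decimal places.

0.583 per s

At the threshold, the rate on type H alone equals the profitability of type D: λ·2.4/(1 + λ·4.4) = 3.1/7.9 = 0.3924.
Rearranging, λ(2.4 − 0.3924×4.4) = 0.3924, so λ = 0.3924/0.6734 = 0.5827 per s.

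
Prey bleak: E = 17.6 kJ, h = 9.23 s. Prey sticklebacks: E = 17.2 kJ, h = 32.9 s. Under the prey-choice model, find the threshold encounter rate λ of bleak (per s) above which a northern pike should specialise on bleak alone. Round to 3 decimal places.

Drop sticklebacks once their profitability E₂/h₂ falls below the rate achievable on bleak alone: E₂/h₂ = λE₁/(1 + λh₁).
Solve for λ: λE₁h₂ = E₂(1 + λh₁) → λ(E₁h₂ − E₂h₁) = E₂ → λ = E₂/(E₁h₂ − E₂h₁).
λ = 17.2/(17.6×32.9 − 17.2×9.23) = 17.2/420.3 = 0.04092 per s.

0.041 per s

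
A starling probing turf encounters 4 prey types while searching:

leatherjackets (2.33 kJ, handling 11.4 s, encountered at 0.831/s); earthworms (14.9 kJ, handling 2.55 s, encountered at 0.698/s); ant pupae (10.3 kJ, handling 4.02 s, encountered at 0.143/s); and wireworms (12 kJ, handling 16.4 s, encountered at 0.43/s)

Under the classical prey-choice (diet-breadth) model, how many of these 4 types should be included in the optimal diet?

Rank by E/h (kJ/s): earthworms 5.84, ant pupae 2.56, wireworms 0.732, leatherjackets 0.204. Include each in turn until the next type's E/h falls below the running intake rate.
Rate on top 1: 3.741. ant pupae: 2.56 < 3.741 → exclude; stop.
Optimal diet: earthworms — 1 of 4 types.

1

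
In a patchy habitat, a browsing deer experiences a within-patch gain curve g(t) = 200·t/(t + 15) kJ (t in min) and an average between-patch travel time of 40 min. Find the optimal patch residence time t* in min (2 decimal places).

Maximise g(t)/(T+t): set derivative to zero → g'(t)(T+t) = g(t).
g'(t) = 200·15/(t + 15)². Setting 200·15/(t+15)² = 200t/[(t+15)(40+t)] gives 15(40+t) = t(t+15), so t² = 15×40 = 600.
t* = √600 = 24.49 min.

24.49 min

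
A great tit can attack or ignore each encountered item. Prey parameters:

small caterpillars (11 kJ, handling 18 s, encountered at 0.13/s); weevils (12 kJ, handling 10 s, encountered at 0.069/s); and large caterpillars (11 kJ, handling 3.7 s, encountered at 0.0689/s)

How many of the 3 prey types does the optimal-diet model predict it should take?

2

Profitabilities (E/h, kJ/s): large caterpillars 2.97, weevils 1.2, small caterpillars 0.611. Add prey in this order while the next type's profitability exceeds the intake rate on those already taken.
Rate on top 1: 0.6039. weevils: 1.2 > 0.6039 → include.
Rate on top 2: 0.8154. small caterpillars: 0.611 < 0.8154 → exclude; stop.
Optimal diet: large caterpillars, weevils — 2 of 3 types.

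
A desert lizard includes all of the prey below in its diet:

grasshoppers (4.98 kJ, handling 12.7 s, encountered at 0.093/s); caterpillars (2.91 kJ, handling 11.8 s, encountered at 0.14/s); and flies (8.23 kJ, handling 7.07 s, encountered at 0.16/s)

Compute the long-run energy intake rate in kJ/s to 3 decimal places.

R = (0.093×4.98 + 0.14×2.91 + 0.16×8.23) / (1 + 0.093×12.7 + 0.14×11.8 + 0.16×7.07) = 2.187/4.964 = 0.4406 kJ/s.

0.441 kJ/s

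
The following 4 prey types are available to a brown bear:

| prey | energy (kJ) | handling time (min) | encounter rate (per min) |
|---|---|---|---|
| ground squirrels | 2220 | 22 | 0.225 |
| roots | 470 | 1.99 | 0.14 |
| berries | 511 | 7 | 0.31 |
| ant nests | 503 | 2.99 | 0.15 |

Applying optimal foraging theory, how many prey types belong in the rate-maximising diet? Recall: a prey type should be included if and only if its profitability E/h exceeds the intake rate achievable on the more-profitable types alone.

Rank by E/h (kJ/min): roots 236, ant nests 168, ground squirrels 101, berries 73. Include each in turn until the next type's E/h falls below the running intake rate.
Rate on top 1: 51.46. ant nests: 168 > 51.46 → include.
Rate on top 2: 81.78. ground squirrels: 101 > 81.78 → include.
Rate on top 3: 95.96. berries: 73 < 95.96 → exclude; stop.
Optimal diet: roots, ant nests, ground squirrels — 3 of 4 types.

3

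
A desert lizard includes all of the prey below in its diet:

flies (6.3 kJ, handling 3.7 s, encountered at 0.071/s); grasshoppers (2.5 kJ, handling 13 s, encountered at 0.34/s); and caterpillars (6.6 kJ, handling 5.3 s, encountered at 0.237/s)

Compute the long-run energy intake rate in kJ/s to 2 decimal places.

R = (0.071×6.3 + 0.34×2.5 + 0.237×6.6) / (1 + 0.071×3.7 + 0.34×13 + 0.237×5.3) = 2.861/6.939 = 0.4124 kJ/s.

0.41 kJ/s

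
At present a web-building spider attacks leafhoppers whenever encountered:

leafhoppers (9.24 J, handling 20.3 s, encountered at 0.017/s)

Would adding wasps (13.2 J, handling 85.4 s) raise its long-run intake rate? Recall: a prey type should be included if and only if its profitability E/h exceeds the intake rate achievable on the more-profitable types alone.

On leafhoppers alone, R = ΣλE/(1+Σλh) = 0.1571/1.345 = 0.1168 J/s.
wasps: E/h = 13.2/85.4 = 0.1546 J/s.
Since 0.1546 > R, including wasps increases the long-run rate.

Yes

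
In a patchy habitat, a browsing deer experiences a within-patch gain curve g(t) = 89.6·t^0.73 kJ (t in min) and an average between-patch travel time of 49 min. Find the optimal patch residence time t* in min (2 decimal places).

132.48 min

Maximise g(t)/(T+t): set derivative to zero → g'(t)(T+t) = g(t).
g'(t) = 0.73·89.6·t^-0.27. Setting 0.73·89.6·t^-0.27 = 89.6·t^0.73/(49+t) gives 0.73(49+t) = t, so 0.27·t = 0.73×49.
t* = 0.73×49/0.27 = 132.5 min.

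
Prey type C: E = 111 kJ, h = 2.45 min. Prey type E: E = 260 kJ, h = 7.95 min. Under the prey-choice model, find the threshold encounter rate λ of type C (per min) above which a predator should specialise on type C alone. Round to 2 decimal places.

1.06 per min

The zero-one rule: include type E iff E₂/h₂ > λE₁/(1+λh₁). Equality gives the switch point.
λE₁h₂ = E₂ + λE₂h₁ ⇒ λ = E₂/(E₁h₂ − E₂h₁) = 260/(882.5 − 637) = 1.059 per min.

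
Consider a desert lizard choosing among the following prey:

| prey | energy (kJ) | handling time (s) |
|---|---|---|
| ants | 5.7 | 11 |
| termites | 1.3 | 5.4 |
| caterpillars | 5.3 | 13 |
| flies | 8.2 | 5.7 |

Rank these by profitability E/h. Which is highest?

flies

In descending order of E/h:
flies: 8.2/5.7 = 1.44 kJ/s
ants: 5.7/11 = 0.518 kJ/s
caterpillars: 5.3/13 = 0.408 kJ/s
termites: 1.3/5.4 = 0.241 kJ/s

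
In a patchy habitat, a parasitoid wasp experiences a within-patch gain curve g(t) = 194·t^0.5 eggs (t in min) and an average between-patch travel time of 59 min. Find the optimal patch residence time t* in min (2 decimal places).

59.00 min

Maximise g(t)/(T+t): set derivative to zero → g'(t)(T+t) = g(t).
g'(t) = 0.5·194·t^-0.5. Setting 0.5·194·t^-0.5 = 194·t^0.5/(59+t) gives 0.5(59+t) = t, so 0.50·t = 0.5×59.
t* = 0.5×59/0.50 = 59 min.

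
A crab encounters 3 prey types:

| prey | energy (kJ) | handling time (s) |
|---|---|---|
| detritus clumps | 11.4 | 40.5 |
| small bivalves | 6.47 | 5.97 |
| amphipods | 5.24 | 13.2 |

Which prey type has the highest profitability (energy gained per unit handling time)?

small bivalves

In descending order of E/h:
small bivalves: 6.47/5.97 = 1.08 kJ/s
amphipods: 5.24/13.2 = 0.397 kJ/s
detritus clumps: 11.4/40.5 = 0.281 kJ/s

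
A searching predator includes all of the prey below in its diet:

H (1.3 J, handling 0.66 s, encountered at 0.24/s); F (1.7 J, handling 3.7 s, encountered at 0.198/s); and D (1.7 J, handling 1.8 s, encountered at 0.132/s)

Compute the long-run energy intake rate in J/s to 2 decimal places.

R = (0.24×1.3 + 0.198×1.7 + 0.132×1.7) / (1 + 0.24×0.66 + 0.198×3.7 + 0.132×1.8) = 0.873/2.129 = 0.4101 J/s.

0.41 J/s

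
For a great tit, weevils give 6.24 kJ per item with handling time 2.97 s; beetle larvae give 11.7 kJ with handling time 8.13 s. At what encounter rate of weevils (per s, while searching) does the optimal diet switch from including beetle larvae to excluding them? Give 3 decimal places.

0.732 per s

At the threshold, the rate on weevils alone equals the profitability of beetle larvae: λ·6.24/(1 + λ·2.97) = 11.7/8.13 = 1.439.
Rearranging, λ(6.24 − 1.439×2.97) = 1.439, so λ = 1.439/1.966 = 0.7321 per s.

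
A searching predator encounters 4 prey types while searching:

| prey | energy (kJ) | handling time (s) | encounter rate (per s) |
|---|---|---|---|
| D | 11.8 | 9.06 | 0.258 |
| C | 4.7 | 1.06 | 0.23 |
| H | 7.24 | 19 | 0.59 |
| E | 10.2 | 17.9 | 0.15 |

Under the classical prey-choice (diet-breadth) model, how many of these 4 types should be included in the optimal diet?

Profitabilities (E/h, kJ/s): C 4.43, D 1.3, E 0.57, H 0.381. Add prey in this order while the next type's profitability exceeds the intake rate on those already taken.
Rate on top 1: 0.8691. D: 1.3 > 0.8691 → include.
Rate on top 2: 1.152. E: 0.57 < 1.152 → exclude; stop.
Optimal diet: C, D — 2 of 4 types.

2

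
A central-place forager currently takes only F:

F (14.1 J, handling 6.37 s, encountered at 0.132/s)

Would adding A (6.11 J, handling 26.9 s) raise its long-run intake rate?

No

Intake rate on the current diet: R = (0.132×14.1) / (1 + 0.132×6.37) = 1.861/1.841 = 1.011 J/s.
A: E/h = 6.11/26.9 = 0.2271 J/s.
0.2271 < 1.011, so adding A would lower the average — exclude it.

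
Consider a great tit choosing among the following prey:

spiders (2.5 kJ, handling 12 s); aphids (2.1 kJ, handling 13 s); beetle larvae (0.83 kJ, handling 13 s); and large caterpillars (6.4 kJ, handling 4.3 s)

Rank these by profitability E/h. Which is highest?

large caterpillars

In descending order of E/h:
large caterpillars: 6.4/4.3 = 1.49 kJ/s
spiders: 2.5/12 = 0.208 kJ/s
aphids: 2.1/13 = 0.162 kJ/s
beetle larvae: 0.83/13 = 0.0638 kJ/s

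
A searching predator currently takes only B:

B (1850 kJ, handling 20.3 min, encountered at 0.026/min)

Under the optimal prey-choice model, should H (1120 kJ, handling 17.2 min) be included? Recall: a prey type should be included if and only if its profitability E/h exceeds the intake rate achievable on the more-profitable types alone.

Yes

Current rate: (0.026×1850)/(1 + 0.026×20.3) = 31.48 kJ/min.
H: E/h = 1120/17.2 = 65.12 kJ/min.
Since 65.12 > R, including H increases the long-run rate.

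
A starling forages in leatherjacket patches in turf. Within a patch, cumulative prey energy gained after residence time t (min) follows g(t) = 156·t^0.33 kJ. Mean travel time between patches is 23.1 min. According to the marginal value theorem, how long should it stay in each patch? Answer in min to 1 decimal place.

By the marginal value theorem, leave when the instantaneous gain rate g'(t) equals the habitat-wide average g(t)/(T + t).
g'(t) = 0.33·156·t^-0.67. Setting 0.33·156·t^-0.67 = 156·t^0.33/(23.1+t) gives 0.33(23.1+t) = t, so 0.67·t = 0.33×23.1.
t* = 0.33×23.1/0.67 = 11.38 min.

11.4 min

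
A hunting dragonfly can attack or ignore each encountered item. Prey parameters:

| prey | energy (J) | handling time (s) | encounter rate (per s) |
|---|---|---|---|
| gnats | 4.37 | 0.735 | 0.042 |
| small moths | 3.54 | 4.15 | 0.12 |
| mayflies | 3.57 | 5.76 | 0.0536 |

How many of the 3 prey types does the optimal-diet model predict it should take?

3

Profitabilities (E/h, J/s): gnats 5.95, small moths 0.853, mayflies 0.62. Add prey in this order while the next type's profitability exceeds the intake rate on those already taken.
Rate on top 1: 0.178. small moths: 0.853 > 0.178 → include.
Rate on top 2: 0.3979. mayflies: 0.62 > 0.3979 → include.
Optimal diet: gnats, small moths, mayflies — 3 of 3 types.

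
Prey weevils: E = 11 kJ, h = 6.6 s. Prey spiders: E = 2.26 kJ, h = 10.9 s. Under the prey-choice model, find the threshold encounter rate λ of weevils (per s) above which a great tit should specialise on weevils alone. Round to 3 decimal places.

At the threshold, the rate on weevils alone equals the profitability of spiders: λ·11/(1 + λ·6.6) = 2.26/10.9 = 0.2073.
Rearranging, λ(11 − 0.2073×6.6) = 0.2073, so λ = 0.2073/9.632 = 0.02153 per s.

0.022 per s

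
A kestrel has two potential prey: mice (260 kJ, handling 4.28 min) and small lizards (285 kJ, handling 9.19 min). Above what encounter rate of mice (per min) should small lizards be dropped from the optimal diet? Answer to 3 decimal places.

At the threshold, the rate on mice alone equals the profitability of small lizards: λ·260/(1 + λ·4.28) = 285/9.19 = 31.01.
Rearranging, λ(260 − 31.01×4.28) = 31.01, so λ = 31.01/127.3 = 0.2437 per min.

0.244 per min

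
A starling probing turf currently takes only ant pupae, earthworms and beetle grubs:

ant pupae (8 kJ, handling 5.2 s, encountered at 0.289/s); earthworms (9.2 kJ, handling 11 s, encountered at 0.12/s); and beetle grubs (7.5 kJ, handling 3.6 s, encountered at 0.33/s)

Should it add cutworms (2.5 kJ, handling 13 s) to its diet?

No

Current rate: (0.289×8 + 0.12×9.2 + 0.33×7.5)/(1 + 0.289×5.2 + 0.12×11 + 0.33×3.6) = 1.176 kJ/s.
cutworms: E/h = 2.5/13 = 0.1923 kJ/s.
Since 0.1923 < R, time spent handling cutworms is better spent searching.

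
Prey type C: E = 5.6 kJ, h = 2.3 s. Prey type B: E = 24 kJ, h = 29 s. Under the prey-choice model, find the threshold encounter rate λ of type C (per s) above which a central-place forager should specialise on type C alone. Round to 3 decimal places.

0.224 per s

At the threshold, the rate on type C alone equals the profitability of type B: λ·5.6/(1 + λ·2.3) = 24/29 = 0.8276.
Rearranging, λ(5.6 − 0.8276×2.3) = 0.8276, so λ = 0.8276/3.697 = 0.2239 per s.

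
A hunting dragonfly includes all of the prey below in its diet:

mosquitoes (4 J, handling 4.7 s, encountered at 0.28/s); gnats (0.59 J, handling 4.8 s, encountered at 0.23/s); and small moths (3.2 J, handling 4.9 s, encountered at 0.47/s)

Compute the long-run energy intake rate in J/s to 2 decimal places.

0.48 J/s

Energy encountered per unit search time: 0.28×4 + 0.23×0.59 + 0.47×3.2 = 2.76 J/s.
Handling time per unit search time: 0.28×4.7 + 0.23×4.8 + 0.47×4.9 = 4.723.
Rate = 2.76/(1 + 4.723) = 0.4822 J/s.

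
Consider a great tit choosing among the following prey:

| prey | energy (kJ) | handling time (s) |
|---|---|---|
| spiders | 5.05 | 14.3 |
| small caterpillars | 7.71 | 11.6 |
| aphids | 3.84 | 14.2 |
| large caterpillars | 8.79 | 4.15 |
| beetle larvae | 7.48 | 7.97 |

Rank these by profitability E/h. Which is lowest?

Profitability E/h (kJ/s): spiders = 5.05/14.3 = 0.353, small caterpillars = 7.71/11.6 = 0.665, aphids = 3.84/14.2 = 0.27, large caterpillars = 8.79/4.15 = 2.12, beetle larvae = 7.48/7.97 = 0.939.
Ranked: large caterpillars > beetle larvae > small caterpillars > spiders > aphids.

aphids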